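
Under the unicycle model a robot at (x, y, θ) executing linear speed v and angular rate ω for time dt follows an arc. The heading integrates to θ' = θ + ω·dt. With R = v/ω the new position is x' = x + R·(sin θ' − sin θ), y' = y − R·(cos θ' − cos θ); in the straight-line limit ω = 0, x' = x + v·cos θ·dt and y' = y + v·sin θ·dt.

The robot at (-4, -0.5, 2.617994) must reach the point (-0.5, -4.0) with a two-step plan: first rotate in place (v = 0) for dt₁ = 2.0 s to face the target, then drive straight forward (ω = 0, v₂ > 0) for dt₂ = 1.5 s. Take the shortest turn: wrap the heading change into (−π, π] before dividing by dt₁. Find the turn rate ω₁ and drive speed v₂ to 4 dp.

ω₁ = 1.4399, v₂ = 3.2998

heading to target = atan2(-4−-0.5, -0.5−-4) = -0.7854
Δθ = wrap(-0.7854 − 2.6180) = 2.8798; ω₁ = Δθ/dt₁ = 1.4399
distance = √((-0.5−-4)² + (-4−-0.5)²) = 4.9497; v₂ = distance/dt₂ = 3.2998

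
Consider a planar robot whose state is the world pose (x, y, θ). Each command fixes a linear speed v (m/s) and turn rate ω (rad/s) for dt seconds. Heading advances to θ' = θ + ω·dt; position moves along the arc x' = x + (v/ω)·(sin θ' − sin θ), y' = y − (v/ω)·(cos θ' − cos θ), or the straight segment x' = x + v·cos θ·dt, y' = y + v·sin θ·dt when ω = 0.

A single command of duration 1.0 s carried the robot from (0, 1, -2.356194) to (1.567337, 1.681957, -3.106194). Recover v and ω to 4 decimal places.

Δθ = -3.106194 − -2.356194 = -0.750000
ω = Δθ/dt = -0.750000/1.0 = -0.7500
R = Δx/(sin θ' − sin θ) = 2.3333
v = R·ω = 2.3333·-0.7500 = -1.7500

v = -1.7500, ω = -0.7500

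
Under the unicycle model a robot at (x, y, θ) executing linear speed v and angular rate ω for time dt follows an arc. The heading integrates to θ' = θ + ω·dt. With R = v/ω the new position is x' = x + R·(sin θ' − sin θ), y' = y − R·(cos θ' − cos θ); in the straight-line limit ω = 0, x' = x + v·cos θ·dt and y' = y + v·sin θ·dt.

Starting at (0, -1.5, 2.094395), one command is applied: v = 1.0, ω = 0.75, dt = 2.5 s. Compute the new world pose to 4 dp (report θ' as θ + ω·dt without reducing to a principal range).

θ' = 2.0944 + 0.75·2.5 = 3.9694
R = v/ω = 1.0/0.75 = 1.3333
x' = 0 + 1.3333·(sin 3.9694 − sin 2.0944) = -2.1366
y' = -1.5 − 1.3333·(cos 3.9694 − cos 2.0944) = -1.2647

(-2.1366, -1.2647, 3.9694)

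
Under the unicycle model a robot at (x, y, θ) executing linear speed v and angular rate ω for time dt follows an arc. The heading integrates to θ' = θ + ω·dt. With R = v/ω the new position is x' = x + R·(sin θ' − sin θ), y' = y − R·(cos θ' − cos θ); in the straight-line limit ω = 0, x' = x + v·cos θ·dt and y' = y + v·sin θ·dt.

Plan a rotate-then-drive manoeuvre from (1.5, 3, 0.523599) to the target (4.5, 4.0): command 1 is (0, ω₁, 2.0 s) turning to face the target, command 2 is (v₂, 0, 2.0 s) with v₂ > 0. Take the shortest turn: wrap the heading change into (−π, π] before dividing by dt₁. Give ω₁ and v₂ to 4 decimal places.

heading to target = atan2(4−3, 4.5−1.5) = 0.3218
Δθ = wrap(0.3218 − 0.5236) = -0.2018; ω₁ = Δθ/dt₁ = -0.1009
distance = √((4.5−1.5)² + (4−3)²) = 3.1623; v₂ = distance/dt₂ = 1.5811

ω₁ = -0.1009, v₂ = 1.5811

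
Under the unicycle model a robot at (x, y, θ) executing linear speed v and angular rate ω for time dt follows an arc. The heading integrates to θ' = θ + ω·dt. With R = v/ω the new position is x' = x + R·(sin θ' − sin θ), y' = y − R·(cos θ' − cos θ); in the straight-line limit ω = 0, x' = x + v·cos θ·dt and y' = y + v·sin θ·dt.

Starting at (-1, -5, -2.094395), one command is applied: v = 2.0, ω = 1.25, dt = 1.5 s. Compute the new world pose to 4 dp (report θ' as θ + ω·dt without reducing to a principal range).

(0.0374, -7.3616, -0.2194)

θ' = -2.0944 + 1.25·1.5 = -0.2194
R = v/ω = 2.0/1.25 = 1.6000
x' = -1 + 1.6000·(sin -0.2194 − sin -2.0944) = 0.0374
y' = -5 − 1.6000·(cos -0.2194 − cos -2.0944) = -7.3616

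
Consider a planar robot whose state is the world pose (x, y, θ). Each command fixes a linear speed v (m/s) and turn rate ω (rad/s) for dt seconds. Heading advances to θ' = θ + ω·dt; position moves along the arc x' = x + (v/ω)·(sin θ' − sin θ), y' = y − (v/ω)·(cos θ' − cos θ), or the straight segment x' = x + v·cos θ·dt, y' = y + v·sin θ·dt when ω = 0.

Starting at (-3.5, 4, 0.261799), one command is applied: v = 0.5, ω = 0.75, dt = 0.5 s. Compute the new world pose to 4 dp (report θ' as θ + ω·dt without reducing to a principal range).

θ' = 0.2618 + 0.75·0.5 = 0.6368
R = v/ω = 0.5/0.75 = 0.6667
x' = -3.5 + 0.6667·(sin 0.6368 − sin 0.2618) = -3.2761
y' = 4 − 0.6667·(cos 0.6368 − cos 0.2618) = 4.1079

(-3.2761, 4.1079, 0.6368)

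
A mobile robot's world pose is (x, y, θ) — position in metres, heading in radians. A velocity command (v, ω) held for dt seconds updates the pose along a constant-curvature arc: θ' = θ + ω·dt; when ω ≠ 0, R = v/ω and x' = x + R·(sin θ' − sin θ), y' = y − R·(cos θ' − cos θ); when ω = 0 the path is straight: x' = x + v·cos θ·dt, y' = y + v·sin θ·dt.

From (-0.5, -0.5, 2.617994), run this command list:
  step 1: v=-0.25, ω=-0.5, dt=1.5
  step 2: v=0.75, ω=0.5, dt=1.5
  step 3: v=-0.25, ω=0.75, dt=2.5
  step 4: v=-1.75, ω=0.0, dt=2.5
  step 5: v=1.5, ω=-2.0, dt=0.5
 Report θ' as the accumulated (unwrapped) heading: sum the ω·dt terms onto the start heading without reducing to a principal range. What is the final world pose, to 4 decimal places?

step 1: θ'=1.8680 (R=0.5000) → pose (-0.2719, -0.7866, 1.8680)
step 2: θ'=2.6180 (R=1.5000) → pose (-0.9562, 0.0732, 2.6180)
step 3: θ'=4.4930 (R=-0.3333) → pose (-0.4642, 0.2893, 4.4930)
step 4: θ'=4.4930 (straight) → pose (0.4880, 4.5594, 4.4930)
step 5: θ'=3.4930 (R=-0.7500) → pose (0.0142, 4.0185, 3.4930)

(0.0142, 4.0185, 3.4930)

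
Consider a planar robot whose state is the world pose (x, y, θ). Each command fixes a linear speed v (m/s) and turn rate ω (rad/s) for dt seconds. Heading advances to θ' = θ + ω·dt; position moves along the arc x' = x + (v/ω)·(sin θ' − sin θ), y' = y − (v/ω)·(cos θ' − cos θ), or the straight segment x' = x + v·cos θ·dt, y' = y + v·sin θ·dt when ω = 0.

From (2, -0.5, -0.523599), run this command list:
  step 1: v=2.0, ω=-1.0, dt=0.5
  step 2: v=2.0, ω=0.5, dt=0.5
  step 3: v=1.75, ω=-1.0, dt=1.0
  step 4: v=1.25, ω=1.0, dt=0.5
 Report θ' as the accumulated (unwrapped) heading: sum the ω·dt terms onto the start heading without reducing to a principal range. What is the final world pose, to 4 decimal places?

(3.8496, -4.1941, -1.2736)

step 1: θ'=-1.0236 (R=-2.0000) → pose (2.7080, -1.1915, -1.0236)
step 2: θ'=-0.7736 (R=4.0000) → pose (3.3291, -1.9719, -0.7736)
step 3: θ'=-1.7736 (R=-1.7500) → pose (3.8204, -3.5763, -1.7736)
step 4: θ'=-1.2736 (R=1.2500) → pose (3.8496, -4.1941, -1.2736)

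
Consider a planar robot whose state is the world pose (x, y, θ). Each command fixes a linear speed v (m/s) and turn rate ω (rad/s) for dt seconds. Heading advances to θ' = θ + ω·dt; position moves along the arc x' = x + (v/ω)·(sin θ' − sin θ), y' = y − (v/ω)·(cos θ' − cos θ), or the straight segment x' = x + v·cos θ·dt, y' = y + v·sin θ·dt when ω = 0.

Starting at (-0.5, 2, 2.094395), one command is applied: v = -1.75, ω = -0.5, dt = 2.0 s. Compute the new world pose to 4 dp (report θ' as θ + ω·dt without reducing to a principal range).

θ' = 2.0944 + -0.5·2.0 = 1.0944
R = v/ω = -1.75/-0.5 = 3.5000
x' = -0.5 + 3.5000·(sin 1.0944 − sin 2.0944) = -0.4208
y' = 2 − 3.5000·(cos 1.0944 − cos 2.0944) = -1.3550

(-0.4208, -1.3550, 1.0944)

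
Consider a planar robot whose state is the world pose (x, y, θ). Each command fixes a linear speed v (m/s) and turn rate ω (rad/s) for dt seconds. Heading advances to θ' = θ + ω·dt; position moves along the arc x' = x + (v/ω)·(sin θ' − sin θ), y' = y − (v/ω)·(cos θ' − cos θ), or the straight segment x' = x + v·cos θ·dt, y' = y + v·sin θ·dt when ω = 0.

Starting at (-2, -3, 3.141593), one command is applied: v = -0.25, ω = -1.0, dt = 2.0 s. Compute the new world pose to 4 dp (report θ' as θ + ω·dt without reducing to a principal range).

(-1.7727, -3.3540, 1.1416)

θ' = 3.1416 + -1.0·2.0 = 1.1416
R = v/ω = -0.25/-1.0 = 0.2500
x' = -2 + 0.2500·(sin 1.1416 − sin 3.1416) = -1.7727
y' = -3 − 0.2500·(cos 1.1416 − cos 3.1416) = -3.3540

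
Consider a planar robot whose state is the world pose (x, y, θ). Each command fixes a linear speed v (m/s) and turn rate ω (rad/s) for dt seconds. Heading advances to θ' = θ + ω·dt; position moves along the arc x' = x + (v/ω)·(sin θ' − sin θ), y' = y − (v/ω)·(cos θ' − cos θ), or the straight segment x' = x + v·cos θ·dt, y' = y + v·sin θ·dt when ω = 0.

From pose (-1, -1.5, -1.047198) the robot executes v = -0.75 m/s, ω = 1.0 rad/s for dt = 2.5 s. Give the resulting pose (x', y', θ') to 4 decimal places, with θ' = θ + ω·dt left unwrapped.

θ' = -1.0472 + 1.0·2.5 = 1.4528
R = v/ω = -0.75/1.0 = -0.7500
x' = -1 + -0.7500·(sin 1.4528 − sin -1.0472) = -2.3943
y' = -1.5 − -0.7500·(cos 1.4528 − cos -1.0472) = -1.7867

(-2.3943, -1.7867, 1.4528)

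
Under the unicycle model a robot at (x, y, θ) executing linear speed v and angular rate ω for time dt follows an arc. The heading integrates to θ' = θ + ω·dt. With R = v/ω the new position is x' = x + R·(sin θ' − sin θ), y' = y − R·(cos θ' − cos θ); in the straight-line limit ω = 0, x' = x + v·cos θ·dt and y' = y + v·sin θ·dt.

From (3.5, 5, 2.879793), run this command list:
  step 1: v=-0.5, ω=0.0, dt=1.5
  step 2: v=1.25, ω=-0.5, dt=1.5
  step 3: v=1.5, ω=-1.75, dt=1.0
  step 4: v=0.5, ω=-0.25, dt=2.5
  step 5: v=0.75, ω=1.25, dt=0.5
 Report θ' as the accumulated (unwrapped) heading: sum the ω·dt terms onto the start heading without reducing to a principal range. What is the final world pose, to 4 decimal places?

step 1: θ'=2.8798 (straight) → pose (4.2244, 4.8059, 2.8798)
step 2: θ'=2.1298 (R=-2.5000) → pose (2.7520, 5.8949, 2.1298)
step 3: θ'=0.3798 (R=-0.8571) → pose (3.1609, 7.1455, 0.3798)
step 4: θ'=-0.2452 (R=-2.0000) → pose (4.3879, 7.2282, -0.2452)
step 5: θ'=0.3798 (R=0.6000) → pose (4.7560, 7.2530, 0.3798)

(4.7560, 7.2530, 0.3798)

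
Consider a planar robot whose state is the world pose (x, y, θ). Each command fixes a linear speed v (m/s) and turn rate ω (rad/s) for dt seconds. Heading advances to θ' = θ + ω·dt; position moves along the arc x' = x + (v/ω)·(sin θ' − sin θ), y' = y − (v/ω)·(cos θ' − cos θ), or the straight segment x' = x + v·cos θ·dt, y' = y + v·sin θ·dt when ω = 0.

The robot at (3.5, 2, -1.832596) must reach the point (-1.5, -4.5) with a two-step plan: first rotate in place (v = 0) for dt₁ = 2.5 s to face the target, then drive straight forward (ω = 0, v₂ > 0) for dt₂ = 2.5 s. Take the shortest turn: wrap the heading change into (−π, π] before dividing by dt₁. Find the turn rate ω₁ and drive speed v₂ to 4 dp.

heading to target = atan2(-4.5−2, -1.5−3.5) = -2.2265
Δθ = wrap(-2.2265 − -1.8326) = -0.3939; ω₁ = Δθ/dt₁ = -0.1576
distance = √((-1.5−3.5)² + (-4.5−2)²) = 8.2006; v₂ = distance/dt₂ = 3.2802

ω₁ = -0.1576, v₂ = 3.2802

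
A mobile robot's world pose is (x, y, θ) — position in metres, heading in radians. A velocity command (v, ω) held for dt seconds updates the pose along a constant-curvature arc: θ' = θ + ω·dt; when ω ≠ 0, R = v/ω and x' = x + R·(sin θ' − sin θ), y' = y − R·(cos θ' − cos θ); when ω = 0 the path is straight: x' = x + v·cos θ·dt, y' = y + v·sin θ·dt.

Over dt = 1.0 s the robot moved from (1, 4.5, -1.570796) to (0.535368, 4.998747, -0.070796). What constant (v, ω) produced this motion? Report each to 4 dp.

v = -0.7500, ω = 1.5000

Δθ = -0.070796 − -1.570796 = 1.500000
ω = Δθ/dt = 1.500000/1.0 = 1.5000
R = −Δy/(cos θ' − cos θ) = -0.5000
v = R·ω = -0.5000·1.5000 = -0.7500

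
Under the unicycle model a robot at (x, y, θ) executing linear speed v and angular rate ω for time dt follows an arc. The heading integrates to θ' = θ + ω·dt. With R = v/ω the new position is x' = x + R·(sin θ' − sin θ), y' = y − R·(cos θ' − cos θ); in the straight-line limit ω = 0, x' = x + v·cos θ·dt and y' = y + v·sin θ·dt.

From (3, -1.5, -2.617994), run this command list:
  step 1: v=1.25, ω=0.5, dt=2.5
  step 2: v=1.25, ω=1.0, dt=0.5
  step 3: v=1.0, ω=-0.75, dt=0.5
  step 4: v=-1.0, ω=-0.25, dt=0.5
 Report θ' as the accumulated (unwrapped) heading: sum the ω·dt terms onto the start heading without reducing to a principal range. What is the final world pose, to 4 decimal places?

(2.1858, -4.6751, -1.3680)

step 1: θ'=-1.3680 (R=2.5000) → pose (1.8012, -4.1686, -1.3680)
step 2: θ'=-0.8680 (R=1.2500) → pose (2.0718, -4.7248, -0.8680)
step 3: θ'=-1.2430 (R=-1.3333) → pose (2.3168, -5.1573, -1.2430)
step 4: θ'=-1.3680 (R=4.0000) → pose (2.1858, -4.6751, -1.3680)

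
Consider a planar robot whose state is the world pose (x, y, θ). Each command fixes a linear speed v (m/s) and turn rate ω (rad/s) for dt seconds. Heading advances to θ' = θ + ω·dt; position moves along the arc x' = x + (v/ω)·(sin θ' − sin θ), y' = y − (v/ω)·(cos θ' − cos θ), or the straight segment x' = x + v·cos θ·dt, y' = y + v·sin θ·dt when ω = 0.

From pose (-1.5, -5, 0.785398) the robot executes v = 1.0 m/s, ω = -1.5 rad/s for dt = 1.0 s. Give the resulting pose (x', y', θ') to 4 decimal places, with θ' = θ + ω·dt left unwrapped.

θ' = 0.7854 + -1.5·1.0 = -0.7146
R = v/ω = 1.0/-1.5 = -0.6667
x' = -1.5 + -0.6667·(sin -0.7146 − sin 0.7854) = -0.5917
y' = -5 − -0.6667·(cos -0.7146 − cos 0.7854) = -4.9678

(-0.5917, -4.9678, -0.7146)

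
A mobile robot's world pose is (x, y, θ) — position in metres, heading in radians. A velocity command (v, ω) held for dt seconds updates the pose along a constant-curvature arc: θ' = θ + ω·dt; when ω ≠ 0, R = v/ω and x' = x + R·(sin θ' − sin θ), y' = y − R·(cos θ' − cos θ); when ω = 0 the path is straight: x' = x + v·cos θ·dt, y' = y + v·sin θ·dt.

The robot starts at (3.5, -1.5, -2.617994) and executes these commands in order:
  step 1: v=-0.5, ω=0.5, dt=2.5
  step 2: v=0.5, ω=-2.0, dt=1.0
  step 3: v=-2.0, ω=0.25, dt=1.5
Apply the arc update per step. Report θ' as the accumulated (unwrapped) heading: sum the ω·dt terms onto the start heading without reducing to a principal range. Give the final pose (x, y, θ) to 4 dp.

step 1: θ'=-1.3680 (R=-1.0000) → pose (3.9795, -0.4326, -1.3680)
step 2: θ'=-3.3680 (R=-0.2500) → pose (3.6785, -0.7265, -3.3680)
step 3: θ'=-2.9930 (R=-8.0000) → pose (6.6587, -0.8425, -2.9930)

(6.6587, -0.8425, -2.9930)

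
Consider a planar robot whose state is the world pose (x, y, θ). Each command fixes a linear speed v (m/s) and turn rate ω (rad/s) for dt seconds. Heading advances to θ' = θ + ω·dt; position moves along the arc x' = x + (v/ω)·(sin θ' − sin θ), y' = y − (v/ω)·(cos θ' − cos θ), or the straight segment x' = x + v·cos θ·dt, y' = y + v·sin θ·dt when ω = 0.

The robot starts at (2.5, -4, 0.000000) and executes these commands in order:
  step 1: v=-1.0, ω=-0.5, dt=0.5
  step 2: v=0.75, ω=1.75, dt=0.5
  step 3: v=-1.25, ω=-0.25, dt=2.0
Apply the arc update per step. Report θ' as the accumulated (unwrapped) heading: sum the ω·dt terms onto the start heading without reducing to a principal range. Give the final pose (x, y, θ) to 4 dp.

step 1: θ'=-0.2500 (R=2.0000) → pose (2.0052, -3.9378, -0.2500)
step 2: θ'=0.6250 (R=0.4286) → pose (2.3620, -3.8701, 0.6250)
step 3: θ'=0.1250 (R=5.0000) → pose (0.0599, -4.7763, 0.1250)

(0.0599, -4.7763, 0.1250)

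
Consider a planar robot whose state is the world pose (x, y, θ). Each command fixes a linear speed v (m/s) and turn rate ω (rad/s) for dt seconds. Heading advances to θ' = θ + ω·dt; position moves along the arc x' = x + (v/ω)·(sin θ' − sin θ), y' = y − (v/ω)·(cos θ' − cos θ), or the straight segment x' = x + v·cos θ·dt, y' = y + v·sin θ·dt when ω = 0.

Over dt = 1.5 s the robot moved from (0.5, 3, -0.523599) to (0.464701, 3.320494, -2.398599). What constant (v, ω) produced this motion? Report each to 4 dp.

v = -0.2500, ω = -1.2500

Δθ = -2.398599 − -0.523599 = -1.875000
ω = Δθ/dt = -1.875000/1.5 = -1.2500
R = −Δy/(cos θ' − cos θ) = 0.2000
v = R·ω = 0.2000·-1.2500 = -0.2500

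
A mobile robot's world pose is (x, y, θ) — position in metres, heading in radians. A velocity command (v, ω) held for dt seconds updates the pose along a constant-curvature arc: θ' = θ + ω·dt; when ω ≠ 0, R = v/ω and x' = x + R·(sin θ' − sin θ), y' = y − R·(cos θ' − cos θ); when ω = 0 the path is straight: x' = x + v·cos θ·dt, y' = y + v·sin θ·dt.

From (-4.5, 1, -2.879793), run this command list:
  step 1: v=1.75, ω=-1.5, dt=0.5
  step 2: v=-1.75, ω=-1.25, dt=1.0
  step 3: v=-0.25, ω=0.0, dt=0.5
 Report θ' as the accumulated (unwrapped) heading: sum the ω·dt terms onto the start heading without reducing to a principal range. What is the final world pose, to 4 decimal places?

(-4.6462, -0.4964, -4.8798)

step 1: θ'=-3.6298 (R=-1.1667) → pose (-5.3492, 1.0965, -3.6298)
step 2: θ'=-4.8798 (R=1.4000) → pose (-4.6254, -0.3732, -4.8798)
step 3: θ'=-4.8798 (straight) → pose (-4.6462, -0.4964, -4.8798)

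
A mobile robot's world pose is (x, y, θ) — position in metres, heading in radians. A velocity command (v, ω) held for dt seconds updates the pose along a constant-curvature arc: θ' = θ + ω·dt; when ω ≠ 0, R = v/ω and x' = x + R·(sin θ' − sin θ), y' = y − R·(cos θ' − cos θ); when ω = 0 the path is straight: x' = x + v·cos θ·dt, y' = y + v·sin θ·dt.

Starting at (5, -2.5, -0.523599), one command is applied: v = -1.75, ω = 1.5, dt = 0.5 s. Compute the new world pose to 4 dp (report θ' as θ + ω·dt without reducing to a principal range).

(4.1548, -2.3735, 0.2264)

θ' = -0.5236 + 1.5·0.5 = 0.2264
R = v/ω = -1.75/1.5 = -1.1667
x' = 5 + -1.1667·(sin 0.2264 − sin -0.5236) = 4.1548
y' = -2.5 − -1.1667·(cos 0.2264 − cos -0.5236) = -2.3735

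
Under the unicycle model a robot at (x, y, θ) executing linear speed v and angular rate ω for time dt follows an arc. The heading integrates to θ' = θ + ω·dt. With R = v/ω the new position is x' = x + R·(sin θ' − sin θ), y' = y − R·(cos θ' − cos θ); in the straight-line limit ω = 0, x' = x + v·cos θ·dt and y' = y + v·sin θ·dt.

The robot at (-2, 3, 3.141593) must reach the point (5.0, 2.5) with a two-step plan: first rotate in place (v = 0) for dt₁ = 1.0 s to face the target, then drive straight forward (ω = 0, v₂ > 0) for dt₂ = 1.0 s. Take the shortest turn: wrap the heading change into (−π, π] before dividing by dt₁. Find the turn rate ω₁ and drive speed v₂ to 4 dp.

heading to target = atan2(2.5−3, 5−-2) = -0.0713
Δθ = wrap(-0.0713 − 3.1416) = 3.0703; ω₁ = Δθ/dt₁ = 3.0703
distance = √((5−-2)² + (2.5−3)²) = 7.0178; v₂ = distance/dt₂ = 7.0178

ω₁ = 3.0703, v₂ = 7.0178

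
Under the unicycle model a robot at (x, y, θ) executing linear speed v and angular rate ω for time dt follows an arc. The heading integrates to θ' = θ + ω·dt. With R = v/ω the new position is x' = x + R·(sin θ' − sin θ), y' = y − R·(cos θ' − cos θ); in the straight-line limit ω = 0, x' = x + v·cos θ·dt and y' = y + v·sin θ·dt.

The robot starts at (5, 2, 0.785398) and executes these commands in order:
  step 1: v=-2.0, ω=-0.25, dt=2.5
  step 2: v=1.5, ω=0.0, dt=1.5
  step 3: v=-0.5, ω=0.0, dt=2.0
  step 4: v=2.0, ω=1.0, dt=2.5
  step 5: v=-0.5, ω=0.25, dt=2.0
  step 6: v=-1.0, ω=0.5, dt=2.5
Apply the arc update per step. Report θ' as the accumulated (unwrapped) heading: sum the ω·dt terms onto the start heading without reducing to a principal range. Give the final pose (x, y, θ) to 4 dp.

(5.2962, 4.8844, 4.4104)

step 1: θ'=0.1604 (R=8.0000) → pose (0.6208, -0.2405, 0.1604)
step 2: θ'=0.1604 (straight) → pose (2.8420, 0.1189, 0.1604)
step 3: θ'=0.1604 (straight) → pose (1.8548, -0.0408, 0.1604)
step 4: θ'=2.6604 (R=2.0000) → pose (2.4610, 3.7064, 2.6604)
step 5: θ'=3.1604 (R=-2.0000) → pose (3.4243, 3.4796, 3.1604)
step 6: θ'=4.4104 (R=-2.0000) → pose (5.2962, 4.8844, 4.4104)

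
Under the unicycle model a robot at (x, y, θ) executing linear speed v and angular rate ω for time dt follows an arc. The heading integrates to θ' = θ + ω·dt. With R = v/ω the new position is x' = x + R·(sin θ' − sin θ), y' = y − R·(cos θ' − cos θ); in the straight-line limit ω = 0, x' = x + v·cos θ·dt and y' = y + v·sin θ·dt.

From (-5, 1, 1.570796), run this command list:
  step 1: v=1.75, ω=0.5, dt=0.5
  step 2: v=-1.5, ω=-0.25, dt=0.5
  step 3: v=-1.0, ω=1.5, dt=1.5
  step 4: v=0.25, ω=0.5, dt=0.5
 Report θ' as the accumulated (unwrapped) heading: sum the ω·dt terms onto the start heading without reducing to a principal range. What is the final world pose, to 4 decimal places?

step 1: θ'=1.8208 (R=3.5000) → pose (-5.1088, 1.8659, 1.8208)
step 2: θ'=1.6958 (R=6.0000) → pose (-4.9691, 1.1295, 1.6958)
step 3: θ'=3.9458 (R=-0.6667) → pose (-3.8274, 0.7502, 3.9458)
step 4: θ'=4.1958 (R=0.5000) → pose (-3.9021, 0.6503, 4.1958)

(-3.9021, 0.6503, 4.1958)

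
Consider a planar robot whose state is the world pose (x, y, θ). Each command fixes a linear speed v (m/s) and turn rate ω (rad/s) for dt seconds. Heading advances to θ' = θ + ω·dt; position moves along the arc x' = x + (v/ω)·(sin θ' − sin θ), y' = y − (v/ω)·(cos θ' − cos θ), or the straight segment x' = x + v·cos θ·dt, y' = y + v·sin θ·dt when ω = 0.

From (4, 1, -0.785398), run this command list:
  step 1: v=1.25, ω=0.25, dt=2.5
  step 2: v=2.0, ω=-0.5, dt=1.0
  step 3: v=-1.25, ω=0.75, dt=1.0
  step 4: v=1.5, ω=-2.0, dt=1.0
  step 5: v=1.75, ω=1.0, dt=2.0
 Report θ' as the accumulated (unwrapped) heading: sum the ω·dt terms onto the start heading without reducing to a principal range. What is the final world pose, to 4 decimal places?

(9.9613, -4.1690, 0.0896)

step 1: θ'=-0.1604 (R=5.0000) → pose (6.7370, -0.4003, -0.1604)
step 2: θ'=-0.6604 (R=-4.0000) → pose (8.5519, -1.1899, -0.6604)
step 3: θ'=0.0896 (R=-1.6667) → pose (7.3803, -0.8462, 0.0896)
step 4: θ'=-1.9104 (R=-0.7500) → pose (8.1546, -1.8430, -1.9104)
step 5: θ'=0.0896 (R=1.7500) → pose (9.9613, -4.1690, 0.0896)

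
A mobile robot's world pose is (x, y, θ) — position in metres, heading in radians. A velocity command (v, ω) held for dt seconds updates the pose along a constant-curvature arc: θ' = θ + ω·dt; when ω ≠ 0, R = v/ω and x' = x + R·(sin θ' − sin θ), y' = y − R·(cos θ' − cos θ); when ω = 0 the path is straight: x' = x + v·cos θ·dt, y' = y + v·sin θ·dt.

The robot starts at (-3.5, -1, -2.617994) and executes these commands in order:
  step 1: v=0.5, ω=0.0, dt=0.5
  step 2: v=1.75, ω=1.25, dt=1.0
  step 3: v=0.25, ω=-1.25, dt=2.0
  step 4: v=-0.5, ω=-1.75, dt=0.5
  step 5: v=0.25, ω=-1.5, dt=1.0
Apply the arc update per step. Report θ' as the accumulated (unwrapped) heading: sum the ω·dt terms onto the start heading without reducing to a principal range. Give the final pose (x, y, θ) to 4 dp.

(-4.4608, -2.8701, -6.2430)

step 1: θ'=-2.6180 (straight) → pose (-3.7165, -1.1250, -2.6180)
step 2: θ'=-1.3680 (R=1.4000) → pose (-4.3878, -2.6194, -1.3680)
step 3: θ'=-3.8680 (R=-0.2000) → pose (-4.7166, -2.8092, -3.8680)
step 4: θ'=-4.7430 (R=0.2857) → pose (-4.6207, -3.0315, -4.7430)
step 5: θ'=-6.2430 (R=-0.1667) → pose (-4.4608, -2.8701, -6.2430)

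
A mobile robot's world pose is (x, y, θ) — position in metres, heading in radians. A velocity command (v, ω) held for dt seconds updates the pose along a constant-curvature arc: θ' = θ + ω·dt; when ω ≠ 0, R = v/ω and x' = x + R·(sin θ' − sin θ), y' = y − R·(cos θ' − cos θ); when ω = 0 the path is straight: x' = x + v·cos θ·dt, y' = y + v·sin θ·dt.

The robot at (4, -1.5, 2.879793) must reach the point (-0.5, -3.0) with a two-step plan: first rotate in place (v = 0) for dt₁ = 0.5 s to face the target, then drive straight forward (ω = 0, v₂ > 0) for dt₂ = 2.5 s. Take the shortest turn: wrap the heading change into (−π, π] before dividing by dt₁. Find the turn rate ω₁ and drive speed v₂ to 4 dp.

heading to target = atan2(-3−-1.5, -0.5−4) = -2.8198
Δθ = wrap(-2.8198 − 2.8798) = 0.5836; ω₁ = Δθ/dt₁ = 1.1671
distance = √((-0.5−4)² + (-3−-1.5)²) = 4.7434; v₂ = distance/dt₂ = 1.8974

ω₁ = 1.1671, v₂ = 1.8974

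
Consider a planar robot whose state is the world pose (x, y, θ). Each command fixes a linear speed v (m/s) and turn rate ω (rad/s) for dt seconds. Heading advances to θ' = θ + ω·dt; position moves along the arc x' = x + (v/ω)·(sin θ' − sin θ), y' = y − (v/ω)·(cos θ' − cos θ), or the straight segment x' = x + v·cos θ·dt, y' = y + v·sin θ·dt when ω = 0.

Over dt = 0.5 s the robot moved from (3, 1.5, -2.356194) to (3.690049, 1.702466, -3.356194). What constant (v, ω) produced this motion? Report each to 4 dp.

v = -1.5000, ω = -2.0000

Δθ = -3.356194 − -2.356194 = -1.000000
ω = Δθ/dt = -1.000000/0.5 = -2.0000
R = Δx/(sin θ' − sin θ) = 0.7500
v = R·ω = 0.7500·-2.0000 = -1.5000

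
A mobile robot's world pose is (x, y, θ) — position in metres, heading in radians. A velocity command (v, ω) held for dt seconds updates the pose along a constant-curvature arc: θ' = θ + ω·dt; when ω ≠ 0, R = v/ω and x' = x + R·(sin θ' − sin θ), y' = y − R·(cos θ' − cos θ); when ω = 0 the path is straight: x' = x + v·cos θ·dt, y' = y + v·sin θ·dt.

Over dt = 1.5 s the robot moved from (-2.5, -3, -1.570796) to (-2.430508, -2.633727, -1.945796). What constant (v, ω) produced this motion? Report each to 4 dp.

v = -0.2500, ω = -0.2500

Δθ = -1.945796 − -1.570796 = -0.375000
ω = Δθ/dt = -0.375000/1.5 = -0.2500
R = −Δy/(cos θ' − cos θ) = 1.0000
v = R·ω = 1.0000·-0.2500 = -0.2500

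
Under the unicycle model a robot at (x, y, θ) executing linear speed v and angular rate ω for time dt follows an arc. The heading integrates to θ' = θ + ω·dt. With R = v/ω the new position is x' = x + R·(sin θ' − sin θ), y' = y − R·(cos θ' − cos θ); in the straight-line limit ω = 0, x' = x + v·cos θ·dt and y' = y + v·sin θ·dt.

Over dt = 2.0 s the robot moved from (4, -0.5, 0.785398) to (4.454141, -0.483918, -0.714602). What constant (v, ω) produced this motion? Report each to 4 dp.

Δθ = -0.714602 − 0.785398 = -1.500000
ω = Δθ/dt = -1.500000/2.0 = -0.7500
R = Δx/(sin θ' − sin θ) = -0.3333
v = R·ω = -0.3333·-0.7500 = 0.2500

v = 0.2500, ω = -0.7500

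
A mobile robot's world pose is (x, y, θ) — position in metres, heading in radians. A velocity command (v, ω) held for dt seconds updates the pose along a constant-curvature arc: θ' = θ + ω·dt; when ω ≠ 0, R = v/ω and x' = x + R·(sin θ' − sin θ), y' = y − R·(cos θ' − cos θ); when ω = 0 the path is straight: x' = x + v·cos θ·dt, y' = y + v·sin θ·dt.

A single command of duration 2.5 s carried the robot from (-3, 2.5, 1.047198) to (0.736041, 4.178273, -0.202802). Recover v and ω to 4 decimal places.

v = 1.7500, ω = -0.5000

Δθ = -0.202802 − 1.047198 = -1.250000
ω = Δθ/dt = -1.250000/2.5 = -0.5000
R = Δx/(sin θ' − sin θ) = -3.5000
v = R·ω = -3.5000·-0.5000 = 1.7500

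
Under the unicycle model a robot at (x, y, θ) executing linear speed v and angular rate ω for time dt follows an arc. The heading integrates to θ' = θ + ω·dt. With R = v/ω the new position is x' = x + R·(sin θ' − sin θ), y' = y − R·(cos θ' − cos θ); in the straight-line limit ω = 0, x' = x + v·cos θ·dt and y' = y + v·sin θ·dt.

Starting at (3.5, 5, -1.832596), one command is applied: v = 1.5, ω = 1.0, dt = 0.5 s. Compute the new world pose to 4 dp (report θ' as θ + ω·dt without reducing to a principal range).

θ' = -1.8326 + 1.0·0.5 = -1.3326
R = v/ω = 1.5/1.0 = 1.5000
x' = 3.5 + 1.5000·(sin -1.3326 − sin -1.8326) = 3.4912
y' = 5 − 1.5000·(cos -1.3326 − cos -1.8326) = 4.2578

(3.4912, 4.2578, -1.3326)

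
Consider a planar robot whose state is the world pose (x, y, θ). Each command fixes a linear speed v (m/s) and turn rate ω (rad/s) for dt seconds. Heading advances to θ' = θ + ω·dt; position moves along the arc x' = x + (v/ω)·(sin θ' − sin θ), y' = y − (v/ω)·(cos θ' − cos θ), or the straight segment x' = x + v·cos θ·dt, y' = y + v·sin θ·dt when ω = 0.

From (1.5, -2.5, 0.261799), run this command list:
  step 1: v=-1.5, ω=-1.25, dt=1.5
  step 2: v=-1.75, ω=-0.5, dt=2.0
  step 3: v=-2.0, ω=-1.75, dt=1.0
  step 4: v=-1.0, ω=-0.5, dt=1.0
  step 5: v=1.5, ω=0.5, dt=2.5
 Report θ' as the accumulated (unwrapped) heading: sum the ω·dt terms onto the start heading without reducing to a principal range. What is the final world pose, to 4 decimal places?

(1.8679, 3.1268, -3.6132)

step 1: θ'=-1.6132 (R=1.2000) → pose (-0.0095, -1.2900, -1.6132)
step 2: θ'=-2.6132 (R=3.5000) → pose (1.7228, 1.5843, -2.6132)
step 3: θ'=-4.3632 (R=1.1429) → pose (3.3729, 0.9883, -4.3632)
step 4: θ'=-4.8632 (R=2.0000) → pose (3.4709, 0.0035, -4.8632)
step 5: θ'=-3.6132 (R=3.0000) → pose (1.8679, 3.1268, -3.6132)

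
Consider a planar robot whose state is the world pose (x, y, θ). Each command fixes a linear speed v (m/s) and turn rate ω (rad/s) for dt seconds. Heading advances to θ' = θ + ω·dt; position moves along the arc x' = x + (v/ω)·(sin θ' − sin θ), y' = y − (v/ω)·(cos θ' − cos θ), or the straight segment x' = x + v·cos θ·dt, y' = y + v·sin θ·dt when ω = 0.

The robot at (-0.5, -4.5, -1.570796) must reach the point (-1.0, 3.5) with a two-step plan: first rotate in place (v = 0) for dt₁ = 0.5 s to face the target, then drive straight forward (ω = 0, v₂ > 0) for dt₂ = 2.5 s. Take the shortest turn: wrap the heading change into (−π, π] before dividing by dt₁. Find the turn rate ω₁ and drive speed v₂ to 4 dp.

ω₁ = -6.1583, v₂ = 3.2062

heading to target = atan2(3.5−-4.5, -1−-0.5) = 1.6332
Δθ = wrap(1.6332 − -1.5708) = -3.0792; ω₁ = Δθ/dt₁ = -6.1583
distance = √((-1−-0.5)² + (3.5−-4.5)²) = 8.0156; v₂ = distance/dt₂ = 3.2062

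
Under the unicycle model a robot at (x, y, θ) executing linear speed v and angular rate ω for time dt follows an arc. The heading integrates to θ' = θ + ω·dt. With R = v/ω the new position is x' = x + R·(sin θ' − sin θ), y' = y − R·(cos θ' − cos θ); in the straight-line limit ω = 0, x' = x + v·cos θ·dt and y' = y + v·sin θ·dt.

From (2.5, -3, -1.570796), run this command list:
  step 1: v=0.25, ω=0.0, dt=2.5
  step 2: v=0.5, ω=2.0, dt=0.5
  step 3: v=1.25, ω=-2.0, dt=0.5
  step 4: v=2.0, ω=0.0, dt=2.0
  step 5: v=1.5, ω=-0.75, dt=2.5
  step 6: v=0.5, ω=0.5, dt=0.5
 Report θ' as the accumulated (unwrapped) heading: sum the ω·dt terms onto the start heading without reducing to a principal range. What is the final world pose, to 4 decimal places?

(0.0578, -10.2250, -3.1958)

step 1: θ'=-1.5708 (straight) → pose (2.5000, -3.6250, -1.5708)
step 2: θ'=-0.5708 (R=0.2500) → pose (2.6149, -3.8354, -0.5708)
step 3: θ'=-1.5708 (R=-0.6250) → pose (2.9022, -4.3613, -1.5708)
step 4: θ'=-1.5708 (straight) → pose (2.9022, -8.3613, -1.5708)
step 5: θ'=-3.4458 (R=-2.0000) → pose (0.3032, -10.2695, -3.4458)
step 6: θ'=-3.1958 (R=1.0000) → pose (0.0578, -10.2250, -3.1958)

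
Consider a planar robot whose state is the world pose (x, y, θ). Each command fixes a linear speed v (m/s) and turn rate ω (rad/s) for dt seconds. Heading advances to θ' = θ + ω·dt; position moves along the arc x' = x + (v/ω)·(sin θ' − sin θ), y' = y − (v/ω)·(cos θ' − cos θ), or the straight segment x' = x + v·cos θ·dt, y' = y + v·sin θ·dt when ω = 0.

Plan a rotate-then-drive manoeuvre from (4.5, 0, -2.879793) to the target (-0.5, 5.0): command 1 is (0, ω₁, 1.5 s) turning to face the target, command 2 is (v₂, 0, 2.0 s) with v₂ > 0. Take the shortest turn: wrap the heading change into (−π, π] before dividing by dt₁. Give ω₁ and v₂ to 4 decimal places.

heading to target = atan2(5−0, -0.5−4.5) = 2.3562
Δθ = wrap(2.3562 − -2.8798) = -1.0472; ω₁ = Δθ/dt₁ = -0.6981
distance = √((-0.5−4.5)² + (5−0)²) = 7.0711; v₂ = distance/dt₂ = 3.5355

ω₁ = -0.6981, v₂ = 3.5355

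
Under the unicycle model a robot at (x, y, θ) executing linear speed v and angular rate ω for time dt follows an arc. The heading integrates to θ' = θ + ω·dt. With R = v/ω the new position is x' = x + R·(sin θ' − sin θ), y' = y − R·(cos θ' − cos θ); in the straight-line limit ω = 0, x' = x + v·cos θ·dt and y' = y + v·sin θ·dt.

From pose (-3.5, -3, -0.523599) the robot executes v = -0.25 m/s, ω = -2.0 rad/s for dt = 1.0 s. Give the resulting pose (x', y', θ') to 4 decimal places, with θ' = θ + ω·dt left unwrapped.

θ' = -0.5236 + -2.0·1.0 = -2.5236
R = v/ω = -0.25/-2.0 = 0.1250
x' = -3.5 + 0.1250·(sin -2.5236 − sin -0.5236) = -3.5099
y' = -3 − 0.1250·(cos -2.5236 − cos -0.5236) = -2.7899

(-3.5099, -2.7899, -2.5236)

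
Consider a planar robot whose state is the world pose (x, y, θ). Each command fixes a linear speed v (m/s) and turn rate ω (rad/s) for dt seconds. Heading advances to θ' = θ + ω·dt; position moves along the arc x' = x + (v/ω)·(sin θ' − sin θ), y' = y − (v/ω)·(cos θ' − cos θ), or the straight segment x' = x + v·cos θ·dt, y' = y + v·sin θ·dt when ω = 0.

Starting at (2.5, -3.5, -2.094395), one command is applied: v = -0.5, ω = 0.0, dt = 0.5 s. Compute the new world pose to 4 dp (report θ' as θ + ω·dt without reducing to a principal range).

(2.6250, -3.2835, -2.0944)

θ' = -2.0944 + 0.0·0.5 = -2.0944
ω = 0 → straight: x' = 2.5 + -0.5·cos(-2.0944)·0.5 = 2.6250
y' = -3.5 + -0.5·sin(-2.0944)·0.5 = -3.2835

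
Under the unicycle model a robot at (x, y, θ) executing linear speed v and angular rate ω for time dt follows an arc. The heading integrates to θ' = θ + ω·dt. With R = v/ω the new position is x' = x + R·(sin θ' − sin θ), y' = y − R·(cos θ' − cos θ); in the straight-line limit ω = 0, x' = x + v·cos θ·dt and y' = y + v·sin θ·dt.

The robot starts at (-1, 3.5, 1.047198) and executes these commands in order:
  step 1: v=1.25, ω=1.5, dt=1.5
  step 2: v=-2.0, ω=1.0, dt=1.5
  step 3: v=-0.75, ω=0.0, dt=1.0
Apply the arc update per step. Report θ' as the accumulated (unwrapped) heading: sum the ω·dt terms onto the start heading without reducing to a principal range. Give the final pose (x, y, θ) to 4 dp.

step 1: θ'=3.2972 (R=0.8333) → pose (-1.8508, 4.7399, 3.2972)
step 2: θ'=4.7972 (R=-2.0000) → pose (-0.1680, 6.8852, 4.7972)
step 3: θ'=4.7972 (straight) → pose (-0.2315, 7.6325, 4.7972)

(-0.2315, 7.6325, 4.7972)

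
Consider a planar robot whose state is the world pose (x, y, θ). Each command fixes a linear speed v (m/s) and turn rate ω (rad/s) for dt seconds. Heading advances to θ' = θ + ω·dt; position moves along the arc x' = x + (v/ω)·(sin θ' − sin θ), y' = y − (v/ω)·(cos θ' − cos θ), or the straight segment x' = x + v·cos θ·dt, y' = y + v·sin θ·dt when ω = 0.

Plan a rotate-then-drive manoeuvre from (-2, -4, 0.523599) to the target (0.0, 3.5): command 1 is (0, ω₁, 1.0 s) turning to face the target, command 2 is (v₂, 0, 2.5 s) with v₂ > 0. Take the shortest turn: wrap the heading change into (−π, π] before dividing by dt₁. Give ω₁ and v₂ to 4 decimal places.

heading to target = atan2(3.5−-4, 0−-2) = 1.3102
Δθ = wrap(1.3102 − 0.5236) = 0.7866; ω₁ = Δθ/dt₁ = 0.7866
distance = √((0−-2)² + (3.5−-4)²) = 7.7621; v₂ = distance/dt₂ = 3.1048

ω₁ = 0.7866, v₂ = 3.1048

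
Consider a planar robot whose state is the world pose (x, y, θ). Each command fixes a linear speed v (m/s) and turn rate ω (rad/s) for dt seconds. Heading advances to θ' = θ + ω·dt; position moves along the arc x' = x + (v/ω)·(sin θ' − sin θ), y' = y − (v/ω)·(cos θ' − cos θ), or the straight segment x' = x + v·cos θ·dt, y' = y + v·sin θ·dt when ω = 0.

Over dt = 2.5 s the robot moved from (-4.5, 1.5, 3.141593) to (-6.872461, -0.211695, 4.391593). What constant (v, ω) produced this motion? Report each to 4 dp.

v = 1.2500, ω = 0.5000

Δθ = 4.391593 − 3.141593 = 1.250000
ω = Δθ/dt = 1.250000/2.5 = 0.5000
R = Δx/(sin θ' − sin θ) = 2.5000
v = R·ω = 2.5000·0.5000 = 1.2500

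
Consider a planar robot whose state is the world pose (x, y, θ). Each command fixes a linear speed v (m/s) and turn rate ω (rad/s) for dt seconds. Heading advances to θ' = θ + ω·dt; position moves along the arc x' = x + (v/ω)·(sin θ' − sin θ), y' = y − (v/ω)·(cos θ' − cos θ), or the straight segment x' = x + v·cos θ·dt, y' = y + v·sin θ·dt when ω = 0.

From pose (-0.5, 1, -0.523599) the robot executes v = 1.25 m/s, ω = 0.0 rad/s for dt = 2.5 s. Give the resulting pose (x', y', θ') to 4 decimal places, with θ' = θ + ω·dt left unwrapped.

(2.2063, -0.5625, -0.5236)

θ' = -0.5236 + 0.0·2.5 = -0.5236
ω = 0 → straight: x' = -0.5 + 1.25·cos(-0.5236)·2.5 = 2.2063
y' = 1 + 1.25·sin(-0.5236)·2.5 = -0.5625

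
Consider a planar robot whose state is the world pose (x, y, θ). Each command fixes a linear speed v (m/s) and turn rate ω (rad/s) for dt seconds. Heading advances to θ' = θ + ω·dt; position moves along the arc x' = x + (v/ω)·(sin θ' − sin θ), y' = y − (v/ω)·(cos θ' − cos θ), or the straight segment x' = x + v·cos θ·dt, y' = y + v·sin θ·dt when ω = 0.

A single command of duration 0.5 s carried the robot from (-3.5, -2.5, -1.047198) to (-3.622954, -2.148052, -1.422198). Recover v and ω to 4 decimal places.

v = -0.7500, ω = -0.7500

Δθ = -1.422198 − -1.047198 = -0.375000
ω = Δθ/dt = -0.375000/0.5 = -0.7500
R = −Δy/(cos θ' − cos θ) = 1.0000
v = R·ω = 1.0000·-0.7500 = -0.7500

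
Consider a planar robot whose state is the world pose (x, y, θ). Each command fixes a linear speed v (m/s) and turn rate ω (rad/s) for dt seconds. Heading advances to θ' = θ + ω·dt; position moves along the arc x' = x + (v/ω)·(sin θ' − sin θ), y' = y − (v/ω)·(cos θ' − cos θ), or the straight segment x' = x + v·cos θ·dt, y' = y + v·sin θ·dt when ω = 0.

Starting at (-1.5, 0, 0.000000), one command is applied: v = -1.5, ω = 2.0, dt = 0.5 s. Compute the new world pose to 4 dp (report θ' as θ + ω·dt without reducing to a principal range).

θ' = 0.0000 + 2.0·0.5 = 1.0000
R = v/ω = -1.5/2.0 = -0.7500
x' = -1.5 + -0.7500·(sin 1.0000 − sin 0.0000) = -2.1311
y' = 0 − -0.7500·(cos 1.0000 − cos 0.0000) = -0.3448

(-2.1311, -0.3448, 1.0000)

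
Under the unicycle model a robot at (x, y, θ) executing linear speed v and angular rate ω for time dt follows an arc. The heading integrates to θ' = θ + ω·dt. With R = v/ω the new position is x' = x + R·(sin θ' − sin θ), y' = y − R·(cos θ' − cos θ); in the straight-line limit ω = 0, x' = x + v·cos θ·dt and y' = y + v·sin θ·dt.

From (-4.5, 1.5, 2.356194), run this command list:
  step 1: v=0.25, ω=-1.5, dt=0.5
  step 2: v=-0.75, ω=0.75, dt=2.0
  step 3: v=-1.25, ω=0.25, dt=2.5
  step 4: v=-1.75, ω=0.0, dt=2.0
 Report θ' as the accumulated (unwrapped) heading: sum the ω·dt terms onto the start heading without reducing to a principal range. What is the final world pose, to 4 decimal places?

(2.2814, 3.4351, 3.7312)

step 1: θ'=1.6062 (R=-0.1667) → pose (-4.5487, 1.6120, 1.6062)
step 2: θ'=3.1062 (R=-1.0000) → pose (-3.5847, 0.6480, 3.1062)
step 3: θ'=3.7312 (R=-5.0000) → pose (-0.6276, 1.4890, 3.7312)
step 4: θ'=3.7312 (straight) → pose (2.2814, 3.4351, 3.7312)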